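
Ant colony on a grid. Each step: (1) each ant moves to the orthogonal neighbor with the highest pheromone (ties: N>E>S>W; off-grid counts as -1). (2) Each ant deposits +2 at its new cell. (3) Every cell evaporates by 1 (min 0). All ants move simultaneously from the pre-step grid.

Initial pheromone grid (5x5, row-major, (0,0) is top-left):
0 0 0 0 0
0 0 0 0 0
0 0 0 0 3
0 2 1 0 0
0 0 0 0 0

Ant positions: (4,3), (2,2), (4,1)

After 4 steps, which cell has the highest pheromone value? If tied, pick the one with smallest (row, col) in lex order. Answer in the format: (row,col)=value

Answer: (3,2)=9

Derivation:
Step 1: ant0:(4,3)->N->(3,3) | ant1:(2,2)->S->(3,2) | ant2:(4,1)->N->(3,1)
  grid max=3 at (3,1)
Step 2: ant0:(3,3)->W->(3,2) | ant1:(3,2)->W->(3,1) | ant2:(3,1)->E->(3,2)
  grid max=5 at (3,2)
Step 3: ant0:(3,2)->W->(3,1) | ant1:(3,1)->E->(3,2) | ant2:(3,2)->W->(3,1)
  grid max=7 at (3,1)
Step 4: ant0:(3,1)->E->(3,2) | ant1:(3,2)->W->(3,1) | ant2:(3,1)->E->(3,2)
  grid max=9 at (3,2)
Final grid:
  0 0 0 0 0
  0 0 0 0 0
  0 0 0 0 0
  0 8 9 0 0
  0 0 0 0 0
Max pheromone 9 at (3,2)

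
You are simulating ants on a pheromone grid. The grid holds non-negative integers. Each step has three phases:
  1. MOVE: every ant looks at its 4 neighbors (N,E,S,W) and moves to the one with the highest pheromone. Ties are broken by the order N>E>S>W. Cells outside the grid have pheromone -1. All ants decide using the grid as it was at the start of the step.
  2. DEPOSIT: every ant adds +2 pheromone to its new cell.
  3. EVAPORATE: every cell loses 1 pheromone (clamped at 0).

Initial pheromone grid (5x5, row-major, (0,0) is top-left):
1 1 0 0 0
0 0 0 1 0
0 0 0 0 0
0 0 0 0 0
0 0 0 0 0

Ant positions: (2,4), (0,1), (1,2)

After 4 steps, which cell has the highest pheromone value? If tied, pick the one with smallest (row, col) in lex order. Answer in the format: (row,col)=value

Answer: (1,3)=5

Derivation:
Step 1: ant0:(2,4)->N->(1,4) | ant1:(0,1)->W->(0,0) | ant2:(1,2)->E->(1,3)
  grid max=2 at (0,0)
Step 2: ant0:(1,4)->W->(1,3) | ant1:(0,0)->E->(0,1) | ant2:(1,3)->E->(1,4)
  grid max=3 at (1,3)
Step 3: ant0:(1,3)->E->(1,4) | ant1:(0,1)->W->(0,0) | ant2:(1,4)->W->(1,3)
  grid max=4 at (1,3)
Step 4: ant0:(1,4)->W->(1,3) | ant1:(0,0)->E->(0,1) | ant2:(1,3)->E->(1,4)
  grid max=5 at (1,3)
Final grid:
  1 1 0 0 0
  0 0 0 5 4
  0 0 0 0 0
  0 0 0 0 0
  0 0 0 0 0
Max pheromone 5 at (1,3)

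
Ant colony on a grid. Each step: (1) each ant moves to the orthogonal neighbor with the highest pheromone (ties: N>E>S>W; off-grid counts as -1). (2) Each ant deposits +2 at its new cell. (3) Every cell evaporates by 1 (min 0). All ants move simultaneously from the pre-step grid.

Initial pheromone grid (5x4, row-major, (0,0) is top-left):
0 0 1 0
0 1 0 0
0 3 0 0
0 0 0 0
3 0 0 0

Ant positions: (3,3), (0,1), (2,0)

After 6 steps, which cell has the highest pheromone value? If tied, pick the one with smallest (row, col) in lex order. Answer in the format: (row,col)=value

Answer: (0,3)=5

Derivation:
Step 1: ant0:(3,3)->N->(2,3) | ant1:(0,1)->E->(0,2) | ant2:(2,0)->E->(2,1)
  grid max=4 at (2,1)
Step 2: ant0:(2,3)->N->(1,3) | ant1:(0,2)->E->(0,3) | ant2:(2,1)->N->(1,1)
  grid max=3 at (2,1)
Step 3: ant0:(1,3)->N->(0,3) | ant1:(0,3)->S->(1,3) | ant2:(1,1)->S->(2,1)
  grid max=4 at (2,1)
Step 4: ant0:(0,3)->S->(1,3) | ant1:(1,3)->N->(0,3) | ant2:(2,1)->N->(1,1)
  grid max=3 at (0,3)
Step 5: ant0:(1,3)->N->(0,3) | ant1:(0,3)->S->(1,3) | ant2:(1,1)->S->(2,1)
  grid max=4 at (0,3)
Step 6: ant0:(0,3)->S->(1,3) | ant1:(1,3)->N->(0,3) | ant2:(2,1)->N->(1,1)
  grid max=5 at (0,3)
Final grid:
  0 0 0 5
  0 1 0 5
  0 3 0 0
  0 0 0 0
  0 0 0 0
Max pheromone 5 at (0,3)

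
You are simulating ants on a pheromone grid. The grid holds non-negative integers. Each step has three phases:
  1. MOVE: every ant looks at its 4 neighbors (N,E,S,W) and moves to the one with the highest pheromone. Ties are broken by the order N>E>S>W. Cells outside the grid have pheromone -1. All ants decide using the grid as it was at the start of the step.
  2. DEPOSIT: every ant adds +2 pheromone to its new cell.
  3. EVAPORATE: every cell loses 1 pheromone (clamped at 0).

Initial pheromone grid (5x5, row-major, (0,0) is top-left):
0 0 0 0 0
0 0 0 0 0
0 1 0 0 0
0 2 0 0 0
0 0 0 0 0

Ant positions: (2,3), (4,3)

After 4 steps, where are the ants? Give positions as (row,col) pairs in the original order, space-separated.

Step 1: ant0:(2,3)->N->(1,3) | ant1:(4,3)->N->(3,3)
  grid max=1 at (1,3)
Step 2: ant0:(1,3)->N->(0,3) | ant1:(3,3)->N->(2,3)
  grid max=1 at (0,3)
Step 3: ant0:(0,3)->E->(0,4) | ant1:(2,3)->N->(1,3)
  grid max=1 at (0,4)
Step 4: ant0:(0,4)->S->(1,4) | ant1:(1,3)->N->(0,3)
  grid max=1 at (0,3)

(1,4) (0,3)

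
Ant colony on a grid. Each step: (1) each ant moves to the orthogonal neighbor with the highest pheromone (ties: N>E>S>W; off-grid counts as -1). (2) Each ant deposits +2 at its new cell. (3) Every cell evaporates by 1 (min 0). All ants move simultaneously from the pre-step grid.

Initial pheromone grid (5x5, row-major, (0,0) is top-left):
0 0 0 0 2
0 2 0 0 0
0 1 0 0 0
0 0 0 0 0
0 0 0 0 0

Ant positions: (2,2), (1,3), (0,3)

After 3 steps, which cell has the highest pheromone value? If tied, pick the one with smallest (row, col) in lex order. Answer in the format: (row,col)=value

Answer: (0,4)=5

Derivation:
Step 1: ant0:(2,2)->W->(2,1) | ant1:(1,3)->N->(0,3) | ant2:(0,3)->E->(0,4)
  grid max=3 at (0,4)
Step 2: ant0:(2,1)->N->(1,1) | ant1:(0,3)->E->(0,4) | ant2:(0,4)->W->(0,3)
  grid max=4 at (0,4)
Step 3: ant0:(1,1)->S->(2,1) | ant1:(0,4)->W->(0,3) | ant2:(0,3)->E->(0,4)
  grid max=5 at (0,4)
Final grid:
  0 0 0 3 5
  0 1 0 0 0
  0 2 0 0 0
  0 0 0 0 0
  0 0 0 0 0
Max pheromone 5 at (0,4)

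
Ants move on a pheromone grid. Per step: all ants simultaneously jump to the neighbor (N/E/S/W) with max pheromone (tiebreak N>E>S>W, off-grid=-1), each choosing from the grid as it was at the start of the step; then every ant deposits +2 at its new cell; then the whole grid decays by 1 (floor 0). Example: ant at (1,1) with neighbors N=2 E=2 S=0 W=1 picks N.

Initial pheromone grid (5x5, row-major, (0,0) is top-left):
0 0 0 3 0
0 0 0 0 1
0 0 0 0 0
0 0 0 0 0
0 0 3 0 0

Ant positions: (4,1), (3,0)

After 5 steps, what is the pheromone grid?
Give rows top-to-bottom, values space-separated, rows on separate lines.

After step 1: ants at (4,2),(2,0)
  0 0 0 2 0
  0 0 0 0 0
  1 0 0 0 0
  0 0 0 0 0
  0 0 4 0 0
After step 2: ants at (3,2),(1,0)
  0 0 0 1 0
  1 0 0 0 0
  0 0 0 0 0
  0 0 1 0 0
  0 0 3 0 0
After step 3: ants at (4,2),(0,0)
  1 0 0 0 0
  0 0 0 0 0
  0 0 0 0 0
  0 0 0 0 0
  0 0 4 0 0
After step 4: ants at (3,2),(0,1)
  0 1 0 0 0
  0 0 0 0 0
  0 0 0 0 0
  0 0 1 0 0
  0 0 3 0 0
After step 5: ants at (4,2),(0,2)
  0 0 1 0 0
  0 0 0 0 0
  0 0 0 0 0
  0 0 0 0 0
  0 0 4 0 0

0 0 1 0 0
0 0 0 0 0
0 0 0 0 0
0 0 0 0 0
0 0 4 0 0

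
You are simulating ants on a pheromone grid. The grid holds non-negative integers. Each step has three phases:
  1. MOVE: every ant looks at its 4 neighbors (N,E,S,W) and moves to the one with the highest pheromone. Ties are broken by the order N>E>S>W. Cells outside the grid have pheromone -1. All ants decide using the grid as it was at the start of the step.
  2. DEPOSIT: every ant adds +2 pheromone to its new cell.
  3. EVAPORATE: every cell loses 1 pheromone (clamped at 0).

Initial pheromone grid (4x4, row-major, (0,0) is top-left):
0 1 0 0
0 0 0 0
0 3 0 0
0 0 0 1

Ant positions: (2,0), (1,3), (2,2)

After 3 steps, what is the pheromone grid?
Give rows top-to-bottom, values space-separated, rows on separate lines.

After step 1: ants at (2,1),(0,3),(2,1)
  0 0 0 1
  0 0 0 0
  0 6 0 0
  0 0 0 0
After step 2: ants at (1,1),(1,3),(1,1)
  0 0 0 0
  0 3 0 1
  0 5 0 0
  0 0 0 0
After step 3: ants at (2,1),(0,3),(2,1)
  0 0 0 1
  0 2 0 0
  0 8 0 0
  0 0 0 0

0 0 0 1
0 2 0 0
0 8 0 0
0 0 0 0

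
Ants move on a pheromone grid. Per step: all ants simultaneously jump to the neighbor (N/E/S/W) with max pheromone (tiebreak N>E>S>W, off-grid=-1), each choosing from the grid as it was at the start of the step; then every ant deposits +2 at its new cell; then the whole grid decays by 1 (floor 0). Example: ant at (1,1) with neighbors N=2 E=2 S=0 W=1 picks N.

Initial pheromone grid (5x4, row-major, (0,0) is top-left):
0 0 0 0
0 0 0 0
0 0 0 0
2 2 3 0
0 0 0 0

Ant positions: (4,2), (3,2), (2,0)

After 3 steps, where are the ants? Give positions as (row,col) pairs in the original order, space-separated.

Step 1: ant0:(4,2)->N->(3,2) | ant1:(3,2)->W->(3,1) | ant2:(2,0)->S->(3,0)
  grid max=4 at (3,2)
Step 2: ant0:(3,2)->W->(3,1) | ant1:(3,1)->E->(3,2) | ant2:(3,0)->E->(3,1)
  grid max=6 at (3,1)
Step 3: ant0:(3,1)->E->(3,2) | ant1:(3,2)->W->(3,1) | ant2:(3,1)->E->(3,2)
  grid max=8 at (3,2)

(3,2) (3,1) (3,2)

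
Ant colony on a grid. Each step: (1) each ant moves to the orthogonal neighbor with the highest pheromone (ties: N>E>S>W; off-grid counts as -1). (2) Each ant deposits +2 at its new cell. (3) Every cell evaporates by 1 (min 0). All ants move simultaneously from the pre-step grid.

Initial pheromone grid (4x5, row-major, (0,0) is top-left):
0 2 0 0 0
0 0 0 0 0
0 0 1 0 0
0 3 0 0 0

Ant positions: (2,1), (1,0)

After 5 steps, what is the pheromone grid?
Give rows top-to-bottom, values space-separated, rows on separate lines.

After step 1: ants at (3,1),(0,0)
  1 1 0 0 0
  0 0 0 0 0
  0 0 0 0 0
  0 4 0 0 0
After step 2: ants at (2,1),(0,1)
  0 2 0 0 0
  0 0 0 0 0
  0 1 0 0 0
  0 3 0 0 0
After step 3: ants at (3,1),(0,2)
  0 1 1 0 0
  0 0 0 0 0
  0 0 0 0 0
  0 4 0 0 0
After step 4: ants at (2,1),(0,1)
  0 2 0 0 0
  0 0 0 0 0
  0 1 0 0 0
  0 3 0 0 0
After step 5: ants at (3,1),(0,2)
  0 1 1 0 0
  0 0 0 0 0
  0 0 0 0 0
  0 4 0 0 0

0 1 1 0 0
0 0 0 0 0
0 0 0 0 0
0 4 0 0 0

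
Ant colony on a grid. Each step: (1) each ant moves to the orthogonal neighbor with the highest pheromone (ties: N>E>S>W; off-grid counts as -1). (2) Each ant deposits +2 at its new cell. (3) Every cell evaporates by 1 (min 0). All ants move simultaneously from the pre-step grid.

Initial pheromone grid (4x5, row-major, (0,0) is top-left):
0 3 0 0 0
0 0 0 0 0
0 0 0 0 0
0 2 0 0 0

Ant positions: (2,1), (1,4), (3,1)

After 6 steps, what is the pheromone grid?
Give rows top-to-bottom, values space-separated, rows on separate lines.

After step 1: ants at (3,1),(0,4),(2,1)
  0 2 0 0 1
  0 0 0 0 0
  0 1 0 0 0
  0 3 0 0 0
After step 2: ants at (2,1),(1,4),(3,1)
  0 1 0 0 0
  0 0 0 0 1
  0 2 0 0 0
  0 4 0 0 0
After step 3: ants at (3,1),(0,4),(2,1)
  0 0 0 0 1
  0 0 0 0 0
  0 3 0 0 0
  0 5 0 0 0
After step 4: ants at (2,1),(1,4),(3,1)
  0 0 0 0 0
  0 0 0 0 1
  0 4 0 0 0
  0 6 0 0 0
After step 5: ants at (3,1),(0,4),(2,1)
  0 0 0 0 1
  0 0 0 0 0
  0 5 0 0 0
  0 7 0 0 0
After step 6: ants at (2,1),(1,4),(3,1)
  0 0 0 0 0
  0 0 0 0 1
  0 6 0 0 0
  0 8 0 0 0

0 0 0 0 0
0 0 0 0 1
0 6 0 0 0
0 8 0 0 0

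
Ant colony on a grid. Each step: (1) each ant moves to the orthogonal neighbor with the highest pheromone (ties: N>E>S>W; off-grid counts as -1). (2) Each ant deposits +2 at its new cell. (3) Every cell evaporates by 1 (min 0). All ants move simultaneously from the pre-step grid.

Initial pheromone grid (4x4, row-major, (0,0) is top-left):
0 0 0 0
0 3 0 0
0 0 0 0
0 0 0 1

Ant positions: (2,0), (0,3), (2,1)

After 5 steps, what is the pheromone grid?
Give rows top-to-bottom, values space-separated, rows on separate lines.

After step 1: ants at (1,0),(1,3),(1,1)
  0 0 0 0
  1 4 0 1
  0 0 0 0
  0 0 0 0
After step 2: ants at (1,1),(0,3),(1,0)
  0 0 0 1
  2 5 0 0
  0 0 0 0
  0 0 0 0
After step 3: ants at (1,0),(1,3),(1,1)
  0 0 0 0
  3 6 0 1
  0 0 0 0
  0 0 0 0
After step 4: ants at (1,1),(0,3),(1,0)
  0 0 0 1
  4 7 0 0
  0 0 0 0
  0 0 0 0
After step 5: ants at (1,0),(1,3),(1,1)
  0 0 0 0
  5 8 0 1
  0 0 0 0
  0 0 0 0

0 0 0 0
5 8 0 1
0 0 0 0
0 0 0 0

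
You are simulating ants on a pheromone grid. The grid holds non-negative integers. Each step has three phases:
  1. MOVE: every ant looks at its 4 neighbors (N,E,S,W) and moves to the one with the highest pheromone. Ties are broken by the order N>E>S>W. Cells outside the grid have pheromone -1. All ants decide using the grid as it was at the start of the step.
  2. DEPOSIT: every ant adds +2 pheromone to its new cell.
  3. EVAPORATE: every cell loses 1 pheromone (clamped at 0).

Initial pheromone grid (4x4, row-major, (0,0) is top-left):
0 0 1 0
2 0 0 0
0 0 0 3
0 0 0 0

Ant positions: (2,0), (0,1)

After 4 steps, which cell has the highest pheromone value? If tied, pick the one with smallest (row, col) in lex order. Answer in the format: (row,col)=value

Step 1: ant0:(2,0)->N->(1,0) | ant1:(0,1)->E->(0,2)
  grid max=3 at (1,0)
Step 2: ant0:(1,0)->N->(0,0) | ant1:(0,2)->E->(0,3)
  grid max=2 at (1,0)
Step 3: ant0:(0,0)->S->(1,0) | ant1:(0,3)->W->(0,2)
  grid max=3 at (1,0)
Step 4: ant0:(1,0)->N->(0,0) | ant1:(0,2)->E->(0,3)
  grid max=2 at (1,0)
Final grid:
  1 0 1 1
  2 0 0 0
  0 0 0 0
  0 0 0 0
Max pheromone 2 at (1,0)

Answer: (1,0)=2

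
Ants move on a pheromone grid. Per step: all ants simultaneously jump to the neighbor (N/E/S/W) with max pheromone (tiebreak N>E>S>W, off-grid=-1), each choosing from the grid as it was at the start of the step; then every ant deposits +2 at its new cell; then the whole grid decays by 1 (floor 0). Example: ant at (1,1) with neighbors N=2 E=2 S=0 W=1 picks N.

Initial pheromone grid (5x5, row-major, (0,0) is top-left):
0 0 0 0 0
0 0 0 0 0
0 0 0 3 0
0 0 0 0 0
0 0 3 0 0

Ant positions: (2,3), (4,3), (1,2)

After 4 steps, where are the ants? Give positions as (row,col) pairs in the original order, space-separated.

Step 1: ant0:(2,3)->N->(1,3) | ant1:(4,3)->W->(4,2) | ant2:(1,2)->N->(0,2)
  grid max=4 at (4,2)
Step 2: ant0:(1,3)->S->(2,3) | ant1:(4,2)->N->(3,2) | ant2:(0,2)->E->(0,3)
  grid max=3 at (2,3)
Step 3: ant0:(2,3)->N->(1,3) | ant1:(3,2)->S->(4,2) | ant2:(0,3)->E->(0,4)
  grid max=4 at (4,2)
Step 4: ant0:(1,3)->S->(2,3) | ant1:(4,2)->N->(3,2) | ant2:(0,4)->S->(1,4)
  grid max=3 at (2,3)

(2,3) (3,2) (1,4)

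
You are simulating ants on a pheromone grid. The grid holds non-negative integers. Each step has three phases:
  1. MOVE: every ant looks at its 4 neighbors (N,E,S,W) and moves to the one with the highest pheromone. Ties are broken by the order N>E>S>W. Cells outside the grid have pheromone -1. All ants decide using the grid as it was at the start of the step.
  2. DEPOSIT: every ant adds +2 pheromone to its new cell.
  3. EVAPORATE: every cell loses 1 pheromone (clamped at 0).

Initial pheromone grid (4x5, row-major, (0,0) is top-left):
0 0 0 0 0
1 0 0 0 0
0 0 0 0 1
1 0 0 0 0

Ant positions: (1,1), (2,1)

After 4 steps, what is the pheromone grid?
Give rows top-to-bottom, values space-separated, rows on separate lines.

After step 1: ants at (1,0),(1,1)
  0 0 0 0 0
  2 1 0 0 0
  0 0 0 0 0
  0 0 0 0 0
After step 2: ants at (1,1),(1,0)
  0 0 0 0 0
  3 2 0 0 0
  0 0 0 0 0
  0 0 0 0 0
After step 3: ants at (1,0),(1,1)
  0 0 0 0 0
  4 3 0 0 0
  0 0 0 0 0
  0 0 0 0 0
After step 4: ants at (1,1),(1,0)
  0 0 0 0 0
  5 4 0 0 0
  0 0 0 0 0
  0 0 0 0 0

0 0 0 0 0
5 4 0 0 0
0 0 0 0 0
0 0 0 0 0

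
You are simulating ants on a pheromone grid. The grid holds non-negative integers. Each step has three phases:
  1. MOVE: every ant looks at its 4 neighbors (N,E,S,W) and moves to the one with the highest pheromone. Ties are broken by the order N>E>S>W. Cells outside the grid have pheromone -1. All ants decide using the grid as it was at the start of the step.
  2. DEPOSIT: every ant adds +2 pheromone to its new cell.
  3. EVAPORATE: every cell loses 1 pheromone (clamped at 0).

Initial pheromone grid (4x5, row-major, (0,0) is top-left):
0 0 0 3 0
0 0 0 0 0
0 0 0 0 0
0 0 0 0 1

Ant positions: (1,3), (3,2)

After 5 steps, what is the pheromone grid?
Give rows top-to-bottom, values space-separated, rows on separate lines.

After step 1: ants at (0,3),(2,2)
  0 0 0 4 0
  0 0 0 0 0
  0 0 1 0 0
  0 0 0 0 0
After step 2: ants at (0,4),(1,2)
  0 0 0 3 1
  0 0 1 0 0
  0 0 0 0 0
  0 0 0 0 0
After step 3: ants at (0,3),(0,2)
  0 0 1 4 0
  0 0 0 0 0
  0 0 0 0 0
  0 0 0 0 0
After step 4: ants at (0,2),(0,3)
  0 0 2 5 0
  0 0 0 0 0
  0 0 0 0 0
  0 0 0 0 0
After step 5: ants at (0,3),(0,2)
  0 0 3 6 0
  0 0 0 0 0
  0 0 0 0 0
  0 0 0 0 0

0 0 3 6 0
0 0 0 0 0
0 0 0 0 0
0 0 0 0 0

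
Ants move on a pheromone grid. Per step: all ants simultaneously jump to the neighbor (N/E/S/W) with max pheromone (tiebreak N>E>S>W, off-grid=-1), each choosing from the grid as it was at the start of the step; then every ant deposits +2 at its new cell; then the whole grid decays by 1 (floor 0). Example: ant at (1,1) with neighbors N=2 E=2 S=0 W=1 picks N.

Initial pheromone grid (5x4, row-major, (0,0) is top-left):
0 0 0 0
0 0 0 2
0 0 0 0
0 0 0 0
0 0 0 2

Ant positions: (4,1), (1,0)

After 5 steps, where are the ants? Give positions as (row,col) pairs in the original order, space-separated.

Step 1: ant0:(4,1)->N->(3,1) | ant1:(1,0)->N->(0,0)
  grid max=1 at (0,0)
Step 2: ant0:(3,1)->N->(2,1) | ant1:(0,0)->E->(0,1)
  grid max=1 at (0,1)
Step 3: ant0:(2,1)->N->(1,1) | ant1:(0,1)->E->(0,2)
  grid max=1 at (0,2)
Step 4: ant0:(1,1)->N->(0,1) | ant1:(0,2)->E->(0,3)
  grid max=1 at (0,1)
Step 5: ant0:(0,1)->E->(0,2) | ant1:(0,3)->S->(1,3)
  grid max=1 at (0,2)

(0,2) (1,3)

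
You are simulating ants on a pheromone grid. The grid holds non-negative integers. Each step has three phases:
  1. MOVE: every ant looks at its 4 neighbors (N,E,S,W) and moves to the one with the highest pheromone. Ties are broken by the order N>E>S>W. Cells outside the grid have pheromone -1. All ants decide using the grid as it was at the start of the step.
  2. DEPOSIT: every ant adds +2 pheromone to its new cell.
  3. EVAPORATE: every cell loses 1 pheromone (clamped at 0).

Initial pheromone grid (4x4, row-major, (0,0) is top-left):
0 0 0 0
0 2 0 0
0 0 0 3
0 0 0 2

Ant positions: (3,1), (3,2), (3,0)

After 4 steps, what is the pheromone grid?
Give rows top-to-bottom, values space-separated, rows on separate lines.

After step 1: ants at (2,1),(3,3),(2,0)
  0 0 0 0
  0 1 0 0
  1 1 0 2
  0 0 0 3
After step 2: ants at (1,1),(2,3),(2,1)
  0 0 0 0
  0 2 0 0
  0 2 0 3
  0 0 0 2
After step 3: ants at (2,1),(3,3),(1,1)
  0 0 0 0
  0 3 0 0
  0 3 0 2
  0 0 0 3
After step 4: ants at (1,1),(2,3),(2,1)
  0 0 0 0
  0 4 0 0
  0 4 0 3
  0 0 0 2

0 0 0 0
0 4 0 0
0 4 0 3
0 0 0 2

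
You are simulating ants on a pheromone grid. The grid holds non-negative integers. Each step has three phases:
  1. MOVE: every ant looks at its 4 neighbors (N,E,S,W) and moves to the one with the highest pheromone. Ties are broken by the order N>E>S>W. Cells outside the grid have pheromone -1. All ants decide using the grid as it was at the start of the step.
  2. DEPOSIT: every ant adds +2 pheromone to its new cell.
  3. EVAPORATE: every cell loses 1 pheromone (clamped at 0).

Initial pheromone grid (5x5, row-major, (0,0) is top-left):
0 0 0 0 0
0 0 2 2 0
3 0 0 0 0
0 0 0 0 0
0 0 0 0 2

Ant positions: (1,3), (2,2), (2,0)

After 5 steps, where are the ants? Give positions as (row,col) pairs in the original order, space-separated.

Step 1: ant0:(1,3)->W->(1,2) | ant1:(2,2)->N->(1,2) | ant2:(2,0)->N->(1,0)
  grid max=5 at (1,2)
Step 2: ant0:(1,2)->E->(1,3) | ant1:(1,2)->E->(1,3) | ant2:(1,0)->S->(2,0)
  grid max=4 at (1,2)
Step 3: ant0:(1,3)->W->(1,2) | ant1:(1,3)->W->(1,2) | ant2:(2,0)->N->(1,0)
  grid max=7 at (1,2)
Step 4: ant0:(1,2)->E->(1,3) | ant1:(1,2)->E->(1,3) | ant2:(1,0)->S->(2,0)
  grid max=6 at (1,2)
Step 5: ant0:(1,3)->W->(1,2) | ant1:(1,3)->W->(1,2) | ant2:(2,0)->N->(1,0)
  grid max=9 at (1,2)

(1,2) (1,2) (1,0)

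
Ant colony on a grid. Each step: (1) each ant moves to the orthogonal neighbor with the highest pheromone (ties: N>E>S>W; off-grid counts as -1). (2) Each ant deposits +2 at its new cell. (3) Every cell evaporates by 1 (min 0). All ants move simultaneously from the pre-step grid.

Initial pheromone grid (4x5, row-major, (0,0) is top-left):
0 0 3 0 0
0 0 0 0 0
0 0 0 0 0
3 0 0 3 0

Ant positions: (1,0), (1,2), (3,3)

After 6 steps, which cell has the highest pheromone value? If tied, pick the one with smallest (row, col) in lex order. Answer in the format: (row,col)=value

Answer: (0,2)=7

Derivation:
Step 1: ant0:(1,0)->N->(0,0) | ant1:(1,2)->N->(0,2) | ant2:(3,3)->N->(2,3)
  grid max=4 at (0,2)
Step 2: ant0:(0,0)->E->(0,1) | ant1:(0,2)->E->(0,3) | ant2:(2,3)->S->(3,3)
  grid max=3 at (0,2)
Step 3: ant0:(0,1)->E->(0,2) | ant1:(0,3)->W->(0,2) | ant2:(3,3)->N->(2,3)
  grid max=6 at (0,2)
Step 4: ant0:(0,2)->E->(0,3) | ant1:(0,2)->E->(0,3) | ant2:(2,3)->S->(3,3)
  grid max=5 at (0,2)
Step 5: ant0:(0,3)->W->(0,2) | ant1:(0,3)->W->(0,2) | ant2:(3,3)->N->(2,3)
  grid max=8 at (0,2)
Step 6: ant0:(0,2)->E->(0,3) | ant1:(0,2)->E->(0,3) | ant2:(2,3)->S->(3,3)
  grid max=7 at (0,2)
Final grid:
  0 0 7 5 0
  0 0 0 0 0
  0 0 0 0 0
  0 0 0 3 0
Max pheromone 7 at (0,2)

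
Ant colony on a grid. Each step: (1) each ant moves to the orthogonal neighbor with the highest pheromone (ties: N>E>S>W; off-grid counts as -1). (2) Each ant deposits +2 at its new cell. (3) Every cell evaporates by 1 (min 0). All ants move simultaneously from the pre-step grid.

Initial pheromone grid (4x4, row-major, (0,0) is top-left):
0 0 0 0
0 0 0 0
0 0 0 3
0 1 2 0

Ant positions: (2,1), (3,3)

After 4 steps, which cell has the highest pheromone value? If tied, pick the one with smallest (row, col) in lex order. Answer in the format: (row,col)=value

Step 1: ant0:(2,1)->S->(3,1) | ant1:(3,3)->N->(2,3)
  grid max=4 at (2,3)
Step 2: ant0:(3,1)->E->(3,2) | ant1:(2,3)->N->(1,3)
  grid max=3 at (2,3)
Step 3: ant0:(3,2)->W->(3,1) | ant1:(1,3)->S->(2,3)
  grid max=4 at (2,3)
Step 4: ant0:(3,1)->E->(3,2) | ant1:(2,3)->N->(1,3)
  grid max=3 at (2,3)
Final grid:
  0 0 0 0
  0 0 0 1
  0 0 0 3
  0 1 2 0
Max pheromone 3 at (2,3)

Answer: (2,3)=3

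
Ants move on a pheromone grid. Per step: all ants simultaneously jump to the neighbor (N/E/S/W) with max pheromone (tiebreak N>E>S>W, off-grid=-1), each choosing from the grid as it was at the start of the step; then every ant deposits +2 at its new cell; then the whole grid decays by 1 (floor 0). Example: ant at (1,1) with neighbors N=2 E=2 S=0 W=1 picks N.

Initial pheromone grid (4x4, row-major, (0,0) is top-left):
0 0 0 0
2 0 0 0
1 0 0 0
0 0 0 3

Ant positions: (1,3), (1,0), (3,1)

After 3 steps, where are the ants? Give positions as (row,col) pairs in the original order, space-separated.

Step 1: ant0:(1,3)->N->(0,3) | ant1:(1,0)->S->(2,0) | ant2:(3,1)->N->(2,1)
  grid max=2 at (2,0)
Step 2: ant0:(0,3)->S->(1,3) | ant1:(2,0)->N->(1,0) | ant2:(2,1)->W->(2,0)
  grid max=3 at (2,0)
Step 3: ant0:(1,3)->N->(0,3) | ant1:(1,0)->S->(2,0) | ant2:(2,0)->N->(1,0)
  grid max=4 at (2,0)

(0,3) (2,0) (1,0)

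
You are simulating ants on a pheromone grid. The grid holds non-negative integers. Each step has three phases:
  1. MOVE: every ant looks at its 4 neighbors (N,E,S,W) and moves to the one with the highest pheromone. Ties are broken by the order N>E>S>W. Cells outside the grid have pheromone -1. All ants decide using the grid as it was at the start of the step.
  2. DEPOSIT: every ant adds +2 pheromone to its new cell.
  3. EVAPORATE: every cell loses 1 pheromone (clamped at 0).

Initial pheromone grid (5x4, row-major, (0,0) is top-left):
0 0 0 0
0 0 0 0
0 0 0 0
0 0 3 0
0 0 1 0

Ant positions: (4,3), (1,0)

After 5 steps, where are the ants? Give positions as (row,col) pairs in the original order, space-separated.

Step 1: ant0:(4,3)->W->(4,2) | ant1:(1,0)->N->(0,0)
  grid max=2 at (3,2)
Step 2: ant0:(4,2)->N->(3,2) | ant1:(0,0)->E->(0,1)
  grid max=3 at (3,2)
Step 3: ant0:(3,2)->S->(4,2) | ant1:(0,1)->E->(0,2)
  grid max=2 at (3,2)
Step 4: ant0:(4,2)->N->(3,2) | ant1:(0,2)->E->(0,3)
  grid max=3 at (3,2)
Step 5: ant0:(3,2)->S->(4,2) | ant1:(0,3)->S->(1,3)
  grid max=2 at (3,2)

(4,2) (1,3)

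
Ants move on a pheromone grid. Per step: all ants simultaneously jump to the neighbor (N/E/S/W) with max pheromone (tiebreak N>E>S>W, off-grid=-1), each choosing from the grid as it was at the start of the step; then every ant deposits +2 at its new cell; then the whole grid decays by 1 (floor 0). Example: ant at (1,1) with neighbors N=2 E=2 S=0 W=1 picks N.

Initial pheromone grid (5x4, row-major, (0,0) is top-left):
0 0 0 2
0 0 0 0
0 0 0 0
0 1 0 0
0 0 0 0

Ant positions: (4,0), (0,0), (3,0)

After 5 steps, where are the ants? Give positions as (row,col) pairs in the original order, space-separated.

Step 1: ant0:(4,0)->N->(3,0) | ant1:(0,0)->E->(0,1) | ant2:(3,0)->E->(3,1)
  grid max=2 at (3,1)
Step 2: ant0:(3,0)->E->(3,1) | ant1:(0,1)->E->(0,2) | ant2:(3,1)->W->(3,0)
  grid max=3 at (3,1)
Step 3: ant0:(3,1)->W->(3,0) | ant1:(0,2)->E->(0,3) | ant2:(3,0)->E->(3,1)
  grid max=4 at (3,1)
Step 4: ant0:(3,0)->E->(3,1) | ant1:(0,3)->S->(1,3) | ant2:(3,1)->W->(3,0)
  grid max=5 at (3,1)
Step 5: ant0:(3,1)->W->(3,0) | ant1:(1,3)->N->(0,3) | ant2:(3,0)->E->(3,1)
  grid max=6 at (3,1)

(3,0) (0,3) (3,1)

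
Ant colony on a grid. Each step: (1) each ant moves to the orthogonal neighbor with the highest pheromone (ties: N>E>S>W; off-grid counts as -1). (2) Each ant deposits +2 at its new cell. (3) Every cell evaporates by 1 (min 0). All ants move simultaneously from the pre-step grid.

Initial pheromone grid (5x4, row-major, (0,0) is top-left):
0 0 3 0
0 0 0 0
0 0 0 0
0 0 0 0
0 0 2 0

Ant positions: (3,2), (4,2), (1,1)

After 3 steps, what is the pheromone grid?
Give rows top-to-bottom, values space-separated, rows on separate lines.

After step 1: ants at (4,2),(3,2),(0,1)
  0 1 2 0
  0 0 0 0
  0 0 0 0
  0 0 1 0
  0 0 3 0
After step 2: ants at (3,2),(4,2),(0,2)
  0 0 3 0
  0 0 0 0
  0 0 0 0
  0 0 2 0
  0 0 4 0
After step 3: ants at (4,2),(3,2),(0,3)
  0 0 2 1
  0 0 0 0
  0 0 0 0
  0 0 3 0
  0 0 5 0

0 0 2 1
0 0 0 0
0 0 0 0
0 0 3 0
0 0 5 0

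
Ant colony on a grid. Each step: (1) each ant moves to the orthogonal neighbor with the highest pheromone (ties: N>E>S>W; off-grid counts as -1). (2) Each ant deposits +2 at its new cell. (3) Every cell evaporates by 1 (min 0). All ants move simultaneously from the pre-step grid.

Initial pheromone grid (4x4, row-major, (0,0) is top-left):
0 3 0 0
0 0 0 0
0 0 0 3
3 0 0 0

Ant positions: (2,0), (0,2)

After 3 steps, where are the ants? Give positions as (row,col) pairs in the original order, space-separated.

Step 1: ant0:(2,0)->S->(3,0) | ant1:(0,2)->W->(0,1)
  grid max=4 at (0,1)
Step 2: ant0:(3,0)->N->(2,0) | ant1:(0,1)->E->(0,2)
  grid max=3 at (0,1)
Step 3: ant0:(2,0)->S->(3,0) | ant1:(0,2)->W->(0,1)
  grid max=4 at (0,1)

(3,0) (0,1)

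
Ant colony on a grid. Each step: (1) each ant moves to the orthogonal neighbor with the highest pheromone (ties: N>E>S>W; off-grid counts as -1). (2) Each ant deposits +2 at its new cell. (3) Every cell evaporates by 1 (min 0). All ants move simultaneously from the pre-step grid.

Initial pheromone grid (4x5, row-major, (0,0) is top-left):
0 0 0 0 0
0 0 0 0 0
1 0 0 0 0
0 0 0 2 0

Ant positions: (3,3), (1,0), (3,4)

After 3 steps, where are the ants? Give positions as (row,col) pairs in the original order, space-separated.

Step 1: ant0:(3,3)->N->(2,3) | ant1:(1,0)->S->(2,0) | ant2:(3,4)->W->(3,3)
  grid max=3 at (3,3)
Step 2: ant0:(2,3)->S->(3,3) | ant1:(2,0)->N->(1,0) | ant2:(3,3)->N->(2,3)
  grid max=4 at (3,3)
Step 3: ant0:(3,3)->N->(2,3) | ant1:(1,0)->S->(2,0) | ant2:(2,3)->S->(3,3)
  grid max=5 at (3,3)

(2,3) (2,0) (3,3)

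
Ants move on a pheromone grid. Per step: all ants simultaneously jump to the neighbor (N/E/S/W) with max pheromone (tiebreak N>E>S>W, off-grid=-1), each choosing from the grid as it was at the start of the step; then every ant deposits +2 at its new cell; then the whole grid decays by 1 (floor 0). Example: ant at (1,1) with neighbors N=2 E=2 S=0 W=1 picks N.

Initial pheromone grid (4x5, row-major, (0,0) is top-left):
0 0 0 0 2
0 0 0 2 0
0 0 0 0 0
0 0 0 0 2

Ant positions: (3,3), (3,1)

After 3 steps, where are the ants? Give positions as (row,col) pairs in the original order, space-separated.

Step 1: ant0:(3,3)->E->(3,4) | ant1:(3,1)->N->(2,1)
  grid max=3 at (3,4)
Step 2: ant0:(3,4)->N->(2,4) | ant1:(2,1)->N->(1,1)
  grid max=2 at (3,4)
Step 3: ant0:(2,4)->S->(3,4) | ant1:(1,1)->N->(0,1)
  grid max=3 at (3,4)

(3,4) (0,1)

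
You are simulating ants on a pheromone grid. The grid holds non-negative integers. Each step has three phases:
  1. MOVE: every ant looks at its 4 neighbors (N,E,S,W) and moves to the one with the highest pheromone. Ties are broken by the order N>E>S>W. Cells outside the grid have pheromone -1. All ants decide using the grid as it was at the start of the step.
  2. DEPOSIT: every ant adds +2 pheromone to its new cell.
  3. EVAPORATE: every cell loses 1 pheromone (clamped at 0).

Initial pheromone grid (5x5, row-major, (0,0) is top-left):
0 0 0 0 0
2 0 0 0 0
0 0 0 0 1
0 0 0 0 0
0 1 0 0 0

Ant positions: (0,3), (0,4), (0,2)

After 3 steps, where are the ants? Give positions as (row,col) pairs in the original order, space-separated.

Step 1: ant0:(0,3)->E->(0,4) | ant1:(0,4)->S->(1,4) | ant2:(0,2)->E->(0,3)
  grid max=1 at (0,3)
Step 2: ant0:(0,4)->S->(1,4) | ant1:(1,4)->N->(0,4) | ant2:(0,3)->E->(0,4)
  grid max=4 at (0,4)
Step 3: ant0:(1,4)->N->(0,4) | ant1:(0,4)->S->(1,4) | ant2:(0,4)->S->(1,4)
  grid max=5 at (0,4)

(0,4) (1,4) (1,4)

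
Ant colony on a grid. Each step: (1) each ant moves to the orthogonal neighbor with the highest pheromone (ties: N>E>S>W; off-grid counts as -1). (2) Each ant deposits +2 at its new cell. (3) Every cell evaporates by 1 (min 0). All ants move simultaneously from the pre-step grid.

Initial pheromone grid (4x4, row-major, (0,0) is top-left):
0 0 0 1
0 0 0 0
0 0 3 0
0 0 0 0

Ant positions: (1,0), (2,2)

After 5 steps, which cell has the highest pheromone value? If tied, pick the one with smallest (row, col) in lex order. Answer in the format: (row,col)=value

Step 1: ant0:(1,0)->N->(0,0) | ant1:(2,2)->N->(1,2)
  grid max=2 at (2,2)
Step 2: ant0:(0,0)->E->(0,1) | ant1:(1,2)->S->(2,2)
  grid max=3 at (2,2)
Step 3: ant0:(0,1)->E->(0,2) | ant1:(2,2)->N->(1,2)
  grid max=2 at (2,2)
Step 4: ant0:(0,2)->S->(1,2) | ant1:(1,2)->S->(2,2)
  grid max=3 at (2,2)
Step 5: ant0:(1,2)->S->(2,2) | ant1:(2,2)->N->(1,2)
  grid max=4 at (2,2)
Final grid:
  0 0 0 0
  0 0 3 0
  0 0 4 0
  0 0 0 0
Max pheromone 4 at (2,2)

Answer: (2,2)=4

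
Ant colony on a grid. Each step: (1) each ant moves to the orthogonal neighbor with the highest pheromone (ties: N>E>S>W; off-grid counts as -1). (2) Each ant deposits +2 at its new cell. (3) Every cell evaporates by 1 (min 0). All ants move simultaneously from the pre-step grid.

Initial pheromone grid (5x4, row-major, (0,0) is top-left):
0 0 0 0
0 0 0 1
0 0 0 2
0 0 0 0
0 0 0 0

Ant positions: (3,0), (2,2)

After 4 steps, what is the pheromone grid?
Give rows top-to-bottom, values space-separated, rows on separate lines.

After step 1: ants at (2,0),(2,3)
  0 0 0 0
  0 0 0 0
  1 0 0 3
  0 0 0 0
  0 0 0 0
After step 2: ants at (1,0),(1,3)
  0 0 0 0
  1 0 0 1
  0 0 0 2
  0 0 0 0
  0 0 0 0
After step 3: ants at (0,0),(2,3)
  1 0 0 0
  0 0 0 0
  0 0 0 3
  0 0 0 0
  0 0 0 0
After step 4: ants at (0,1),(1,3)
  0 1 0 0
  0 0 0 1
  0 0 0 2
  0 0 0 0
  0 0 0 0

0 1 0 0
0 0 0 1
0 0 0 2
0 0 0 0
0 0 0 0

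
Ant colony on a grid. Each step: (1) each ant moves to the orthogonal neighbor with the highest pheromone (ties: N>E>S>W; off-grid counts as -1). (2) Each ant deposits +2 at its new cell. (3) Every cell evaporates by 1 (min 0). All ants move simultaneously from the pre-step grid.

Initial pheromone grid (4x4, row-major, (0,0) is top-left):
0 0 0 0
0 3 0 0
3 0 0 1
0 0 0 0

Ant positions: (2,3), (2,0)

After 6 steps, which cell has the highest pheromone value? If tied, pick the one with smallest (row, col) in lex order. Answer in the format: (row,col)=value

Step 1: ant0:(2,3)->N->(1,3) | ant1:(2,0)->N->(1,0)
  grid max=2 at (1,1)
Step 2: ant0:(1,3)->N->(0,3) | ant1:(1,0)->E->(1,1)
  grid max=3 at (1,1)
Step 3: ant0:(0,3)->S->(1,3) | ant1:(1,1)->N->(0,1)
  grid max=2 at (1,1)
Step 4: ant0:(1,3)->N->(0,3) | ant1:(0,1)->S->(1,1)
  grid max=3 at (1,1)
Step 5: ant0:(0,3)->S->(1,3) | ant1:(1,1)->N->(0,1)
  grid max=2 at (1,1)
Step 6: ant0:(1,3)->N->(0,3) | ant1:(0,1)->S->(1,1)
  grid max=3 at (1,1)
Final grid:
  0 0 0 1
  0 3 0 0
  0 0 0 0
  0 0 0 0
Max pheromone 3 at (1,1)

Answer: (1,1)=3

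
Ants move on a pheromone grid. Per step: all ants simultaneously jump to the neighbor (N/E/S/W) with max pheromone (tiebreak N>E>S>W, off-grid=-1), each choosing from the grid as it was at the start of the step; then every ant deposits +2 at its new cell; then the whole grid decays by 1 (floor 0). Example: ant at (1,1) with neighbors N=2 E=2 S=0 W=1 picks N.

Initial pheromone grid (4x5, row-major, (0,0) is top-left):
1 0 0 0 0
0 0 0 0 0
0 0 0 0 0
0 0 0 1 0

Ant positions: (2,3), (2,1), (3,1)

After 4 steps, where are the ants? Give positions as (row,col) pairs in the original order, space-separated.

Step 1: ant0:(2,3)->S->(3,3) | ant1:(2,1)->N->(1,1) | ant2:(3,1)->N->(2,1)
  grid max=2 at (3,3)
Step 2: ant0:(3,3)->N->(2,3) | ant1:(1,1)->S->(2,1) | ant2:(2,1)->N->(1,1)
  grid max=2 at (1,1)
Step 3: ant0:(2,3)->S->(3,3) | ant1:(2,1)->N->(1,1) | ant2:(1,1)->S->(2,1)
  grid max=3 at (1,1)
Step 4: ant0:(3,3)->N->(2,3) | ant1:(1,1)->S->(2,1) | ant2:(2,1)->N->(1,1)
  grid max=4 at (1,1)

(2,3) (2,1) (1,1)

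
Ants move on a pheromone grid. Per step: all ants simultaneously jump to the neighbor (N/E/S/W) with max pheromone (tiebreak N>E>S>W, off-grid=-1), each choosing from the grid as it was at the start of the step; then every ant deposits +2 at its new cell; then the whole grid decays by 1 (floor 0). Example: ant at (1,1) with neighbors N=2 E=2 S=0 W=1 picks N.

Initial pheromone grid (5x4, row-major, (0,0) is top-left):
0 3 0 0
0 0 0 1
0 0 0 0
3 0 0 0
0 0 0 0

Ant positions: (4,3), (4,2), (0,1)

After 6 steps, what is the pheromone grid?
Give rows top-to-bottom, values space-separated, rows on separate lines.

After step 1: ants at (3,3),(3,2),(0,2)
  0 2 1 0
  0 0 0 0
  0 0 0 0
  2 0 1 1
  0 0 0 0
After step 2: ants at (3,2),(3,3),(0,1)
  0 3 0 0
  0 0 0 0
  0 0 0 0
  1 0 2 2
  0 0 0 0
After step 3: ants at (3,3),(3,2),(0,2)
  0 2 1 0
  0 0 0 0
  0 0 0 0
  0 0 3 3
  0 0 0 0
After step 4: ants at (3,2),(3,3),(0,1)
  0 3 0 0
  0 0 0 0
  0 0 0 0
  0 0 4 4
  0 0 0 0
After step 5: ants at (3,3),(3,2),(0,2)
  0 2 1 0
  0 0 0 0
  0 0 0 0
  0 0 5 5
  0 0 0 0
After step 6: ants at (3,2),(3,3),(0,1)
  0 3 0 0
  0 0 0 0
  0 0 0 0
  0 0 6 6
  0 0 0 0

0 3 0 0
0 0 0 0
0 0 0 0
0 0 6 6
0 0 0 0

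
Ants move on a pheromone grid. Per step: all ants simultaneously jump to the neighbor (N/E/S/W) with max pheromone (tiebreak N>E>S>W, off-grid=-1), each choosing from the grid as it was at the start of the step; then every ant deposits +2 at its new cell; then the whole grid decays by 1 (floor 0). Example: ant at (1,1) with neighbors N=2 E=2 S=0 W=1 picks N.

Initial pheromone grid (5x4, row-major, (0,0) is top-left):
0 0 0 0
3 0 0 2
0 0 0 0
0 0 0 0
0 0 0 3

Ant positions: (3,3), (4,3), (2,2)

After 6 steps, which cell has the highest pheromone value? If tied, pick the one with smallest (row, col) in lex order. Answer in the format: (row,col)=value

Step 1: ant0:(3,3)->S->(4,3) | ant1:(4,3)->N->(3,3) | ant2:(2,2)->N->(1,2)
  grid max=4 at (4,3)
Step 2: ant0:(4,3)->N->(3,3) | ant1:(3,3)->S->(4,3) | ant2:(1,2)->E->(1,3)
  grid max=5 at (4,3)
Step 3: ant0:(3,3)->S->(4,3) | ant1:(4,3)->N->(3,3) | ant2:(1,3)->N->(0,3)
  grid max=6 at (4,3)
Step 4: ant0:(4,3)->N->(3,3) | ant1:(3,3)->S->(4,3) | ant2:(0,3)->S->(1,3)
  grid max=7 at (4,3)
Step 5: ant0:(3,3)->S->(4,3) | ant1:(4,3)->N->(3,3) | ant2:(1,3)->N->(0,3)
  grid max=8 at (4,3)
Step 6: ant0:(4,3)->N->(3,3) | ant1:(3,3)->S->(4,3) | ant2:(0,3)->S->(1,3)
  grid max=9 at (4,3)
Final grid:
  0 0 0 0
  0 0 0 2
  0 0 0 0
  0 0 0 6
  0 0 0 9
Max pheromone 9 at (4,3)

Answer: (4,3)=9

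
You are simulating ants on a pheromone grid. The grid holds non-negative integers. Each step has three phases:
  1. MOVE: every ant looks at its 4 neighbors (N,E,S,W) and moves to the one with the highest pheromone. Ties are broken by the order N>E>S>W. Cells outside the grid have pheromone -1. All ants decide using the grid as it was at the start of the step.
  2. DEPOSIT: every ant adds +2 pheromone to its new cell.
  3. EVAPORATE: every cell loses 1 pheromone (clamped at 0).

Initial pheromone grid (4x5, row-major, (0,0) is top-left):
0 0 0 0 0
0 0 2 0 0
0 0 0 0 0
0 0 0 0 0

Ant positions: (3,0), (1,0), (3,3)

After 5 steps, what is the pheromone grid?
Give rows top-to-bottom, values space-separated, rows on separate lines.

After step 1: ants at (2,0),(0,0),(2,3)
  1 0 0 0 0
  0 0 1 0 0
  1 0 0 1 0
  0 0 0 0 0
After step 2: ants at (1,0),(0,1),(1,3)
  0 1 0 0 0
  1 0 0 1 0
  0 0 0 0 0
  0 0 0 0 0
After step 3: ants at (0,0),(0,2),(0,3)
  1 0 1 1 0
  0 0 0 0 0
  0 0 0 0 0
  0 0 0 0 0
After step 4: ants at (0,1),(0,3),(0,2)
  0 1 2 2 0
  0 0 0 0 0
  0 0 0 0 0
  0 0 0 0 0
After step 5: ants at (0,2),(0,2),(0,3)
  0 0 5 3 0
  0 0 0 0 0
  0 0 0 0 0
  0 0 0 0 0

0 0 5 3 0
0 0 0 0 0
0 0 0 0 0
0 0 0 0 0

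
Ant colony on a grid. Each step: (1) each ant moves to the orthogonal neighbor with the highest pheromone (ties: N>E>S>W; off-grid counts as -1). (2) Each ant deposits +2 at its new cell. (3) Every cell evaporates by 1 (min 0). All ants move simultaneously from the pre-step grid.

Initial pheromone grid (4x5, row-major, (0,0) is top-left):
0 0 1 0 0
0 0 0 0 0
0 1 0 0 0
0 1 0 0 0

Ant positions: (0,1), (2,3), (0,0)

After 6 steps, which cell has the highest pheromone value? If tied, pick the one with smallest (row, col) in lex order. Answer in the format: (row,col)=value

Step 1: ant0:(0,1)->E->(0,2) | ant1:(2,3)->N->(1,3) | ant2:(0,0)->E->(0,1)
  grid max=2 at (0,2)
Step 2: ant0:(0,2)->W->(0,1) | ant1:(1,3)->N->(0,3) | ant2:(0,1)->E->(0,2)
  grid max=3 at (0,2)
Step 3: ant0:(0,1)->E->(0,2) | ant1:(0,3)->W->(0,2) | ant2:(0,2)->W->(0,1)
  grid max=6 at (0,2)
Step 4: ant0:(0,2)->W->(0,1) | ant1:(0,2)->W->(0,1) | ant2:(0,1)->E->(0,2)
  grid max=7 at (0,2)
Step 5: ant0:(0,1)->E->(0,2) | ant1:(0,1)->E->(0,2) | ant2:(0,2)->W->(0,1)
  grid max=10 at (0,2)
Step 6: ant0:(0,2)->W->(0,1) | ant1:(0,2)->W->(0,1) | ant2:(0,1)->E->(0,2)
  grid max=11 at (0,2)
Final grid:
  0 10 11 0 0
  0 0 0 0 0
  0 0 0 0 0
  0 0 0 0 0
Max pheromone 11 at (0,2)

Answer: (0,2)=11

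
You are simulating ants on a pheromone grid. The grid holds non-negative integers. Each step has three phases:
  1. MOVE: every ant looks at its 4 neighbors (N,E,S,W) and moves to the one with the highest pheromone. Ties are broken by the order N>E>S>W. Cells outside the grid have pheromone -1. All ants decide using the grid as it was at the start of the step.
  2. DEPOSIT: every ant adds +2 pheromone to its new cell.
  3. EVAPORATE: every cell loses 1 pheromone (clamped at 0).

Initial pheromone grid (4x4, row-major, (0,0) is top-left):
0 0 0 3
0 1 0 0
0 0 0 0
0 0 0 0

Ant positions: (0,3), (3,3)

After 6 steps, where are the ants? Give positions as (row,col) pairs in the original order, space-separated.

Step 1: ant0:(0,3)->S->(1,3) | ant1:(3,3)->N->(2,3)
  grid max=2 at (0,3)
Step 2: ant0:(1,3)->N->(0,3) | ant1:(2,3)->N->(1,3)
  grid max=3 at (0,3)
Step 3: ant0:(0,3)->S->(1,3) | ant1:(1,3)->N->(0,3)
  grid max=4 at (0,3)
Step 4: ant0:(1,3)->N->(0,3) | ant1:(0,3)->S->(1,3)
  grid max=5 at (0,3)
Step 5: ant0:(0,3)->S->(1,3) | ant1:(1,3)->N->(0,3)
  grid max=6 at (0,3)
Step 6: ant0:(1,3)->N->(0,3) | ant1:(0,3)->S->(1,3)
  grid max=7 at (0,3)

(0,3) (1,3)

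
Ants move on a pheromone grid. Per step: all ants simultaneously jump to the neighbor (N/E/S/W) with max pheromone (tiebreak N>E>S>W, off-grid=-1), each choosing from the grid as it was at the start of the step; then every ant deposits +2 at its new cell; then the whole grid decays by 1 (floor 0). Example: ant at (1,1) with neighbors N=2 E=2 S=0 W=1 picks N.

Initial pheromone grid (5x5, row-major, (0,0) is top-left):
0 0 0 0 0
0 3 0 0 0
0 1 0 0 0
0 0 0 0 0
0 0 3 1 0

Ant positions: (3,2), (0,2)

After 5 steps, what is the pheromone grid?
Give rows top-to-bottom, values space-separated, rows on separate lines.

After step 1: ants at (4,2),(0,3)
  0 0 0 1 0
  0 2 0 0 0
  0 0 0 0 0
  0 0 0 0 0
  0 0 4 0 0
After step 2: ants at (3,2),(0,4)
  0 0 0 0 1
  0 1 0 0 0
  0 0 0 0 0
  0 0 1 0 0
  0 0 3 0 0
After step 3: ants at (4,2),(1,4)
  0 0 0 0 0
  0 0 0 0 1
  0 0 0 0 0
  0 0 0 0 0
  0 0 4 0 0
After step 4: ants at (3,2),(0,4)
  0 0 0 0 1
  0 0 0 0 0
  0 0 0 0 0
  0 0 1 0 0
  0 0 3 0 0
After step 5: ants at (4,2),(1,4)
  0 0 0 0 0
  0 0 0 0 1
  0 0 0 0 0
  0 0 0 0 0
  0 0 4 0 0

0 0 0 0 0
0 0 0 0 1
0 0 0 0 0
0 0 0 0 0
0 0 4 0 0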